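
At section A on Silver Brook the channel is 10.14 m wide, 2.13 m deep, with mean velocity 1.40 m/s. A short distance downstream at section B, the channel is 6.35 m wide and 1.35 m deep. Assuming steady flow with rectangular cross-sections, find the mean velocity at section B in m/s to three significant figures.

3.53 m/s

Q = A₁V₁ = (10.14×2.13) × 1.40 = 30.24 m³/s
A₂ = 6.35 × 1.35 = 8.573 m²
V₂ = Q/A₂ = 30.24/8.573 = 3.527 m/s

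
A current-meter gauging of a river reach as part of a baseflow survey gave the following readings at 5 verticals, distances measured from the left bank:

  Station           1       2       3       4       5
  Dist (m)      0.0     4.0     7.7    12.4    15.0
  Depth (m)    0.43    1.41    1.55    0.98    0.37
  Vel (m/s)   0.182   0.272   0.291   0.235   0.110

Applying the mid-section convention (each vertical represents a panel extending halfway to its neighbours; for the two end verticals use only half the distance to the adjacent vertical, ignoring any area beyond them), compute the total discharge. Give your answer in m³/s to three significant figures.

w_1 = (4.0 − 0.0)/2 = 2 m; q_1 = 0.182 × 0.43 × 2 = 0.1565 m³/s
w_2 = (7.7 − 0.0)/2 = 3.85 m; q_2 = 0.272 × 1.41 × 3.85 = 1.477 m³/s
w_3 = (12.4 − 4.0)/2 = 4.2 m; q_3 = 0.291 × 1.55 × 4.2 = 1.894 m³/s
w_4 = (15.0 − 7.7)/2 = 3.65 m; q_4 = 0.235 × 0.98 × 3.65 = 0.8406 m³/s
w_5 = (15.0 − 12.4)/2 = 1.3 m; q_5 = 0.110 × 0.37 × 1.3 = 0.05291 m³/s
Q = Σ qᵢ = 4.421 m³/s

4.42 m³/s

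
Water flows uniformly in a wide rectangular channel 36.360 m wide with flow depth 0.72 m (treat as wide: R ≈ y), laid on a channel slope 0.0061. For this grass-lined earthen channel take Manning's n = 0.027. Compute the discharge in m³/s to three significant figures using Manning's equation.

60.8 m³/s

A = b·y = 36.360 × 0.72 = 26.18 m²
Wide channel: R ≈ y = 0.72 m
Q = (1/n)·A·R^(2/3)·S^(1/2) = (1/0.027) × 26.18 × 0.7200^(2/3) × 0.0061^(1/2) = 60.83 m³/s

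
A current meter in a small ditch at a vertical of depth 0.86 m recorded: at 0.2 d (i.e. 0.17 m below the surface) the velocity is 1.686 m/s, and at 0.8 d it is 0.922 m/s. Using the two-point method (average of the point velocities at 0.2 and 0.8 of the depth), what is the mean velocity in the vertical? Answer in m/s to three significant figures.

1.30 m/s

v̄ = (1.686 + 0.922) / 2 = 1.304 m/s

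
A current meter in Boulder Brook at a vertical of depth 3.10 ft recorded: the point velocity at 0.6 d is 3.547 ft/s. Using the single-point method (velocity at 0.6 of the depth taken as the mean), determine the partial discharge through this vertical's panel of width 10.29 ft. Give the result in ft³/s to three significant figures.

113 ft³/s

v̄ = v₀.₆ = 3.547 ft/s
q = v̄ × d × w = 3.547 × 3.10 × 10.29 = 113.1 ft³/s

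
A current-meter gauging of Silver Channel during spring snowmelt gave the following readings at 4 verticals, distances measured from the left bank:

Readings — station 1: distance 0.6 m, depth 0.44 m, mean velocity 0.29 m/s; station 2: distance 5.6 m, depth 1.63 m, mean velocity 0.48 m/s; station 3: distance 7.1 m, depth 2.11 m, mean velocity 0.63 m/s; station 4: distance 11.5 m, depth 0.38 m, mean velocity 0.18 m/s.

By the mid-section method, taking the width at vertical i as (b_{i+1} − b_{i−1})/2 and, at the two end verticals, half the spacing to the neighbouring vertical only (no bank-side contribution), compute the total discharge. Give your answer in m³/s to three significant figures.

w_1 = (5.6 − 0.6)/2 = 2.5 m; q_1 = 0.29 × 0.44 × 2.5 = 0.3190 m³/s
w_2 = (7.1 − 0.6)/2 = 3.25 m; q_2 = 0.48 × 1.63 × 3.25 = 2.543 m³/s
w_3 = (11.5 − 5.6)/2 = 2.95 m; q_3 = 0.63 × 2.11 × 2.95 = 3.921 m³/s
w_4 = (11.5 − 7.1)/2 = 2.2 m; q_4 = 0.18 × 0.38 × 2.2 = 0.1505 m³/s
Q = Σ qᵢ = 6.934 m³/s

6.93 m³/s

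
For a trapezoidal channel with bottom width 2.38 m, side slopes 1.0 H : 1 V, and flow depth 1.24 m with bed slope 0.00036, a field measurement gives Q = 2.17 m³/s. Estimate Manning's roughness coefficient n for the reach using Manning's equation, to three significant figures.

A = (b + z·y)·y = (2.38 + 1.0×1.24)×1.24 = 4.489 m²
P = b + 2y√(1+z²) = 2.38 + 2×1.24×√(1+1.0²) = 5.887 m
R = A/P = 4.489/5.887 = 0.7625 m
n = (1/Q)·A·R^(2/3)·S^(1/2) = (1/2.17) × 4.489 × 0.8346 × 0.01897 = 0.03276

0.0328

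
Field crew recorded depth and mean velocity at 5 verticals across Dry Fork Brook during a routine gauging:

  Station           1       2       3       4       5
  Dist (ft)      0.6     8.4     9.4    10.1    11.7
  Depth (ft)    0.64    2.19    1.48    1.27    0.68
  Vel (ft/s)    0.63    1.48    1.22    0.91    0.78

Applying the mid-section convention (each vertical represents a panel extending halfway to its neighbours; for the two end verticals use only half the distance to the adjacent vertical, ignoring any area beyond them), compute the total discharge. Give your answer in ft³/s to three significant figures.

w_1 = (8.4 − 0.6)/2 = 3.9 ft; q_1 = 0.63 × 0.64 × 3.9 = 1.572 ft³/s
w_2 = (9.4 − 0.6)/2 = 4.4 ft; q_2 = 1.48 × 2.19 × 4.4 = 14.26 ft³/s
w_3 = (10.1 − 8.4)/2 = 0.85 ft; q_3 = 1.22 × 1.48 × 0.85 = 1.535 ft³/s
w_4 = (11.7 − 9.4)/2 = 1.15 ft; q_4 = 0.91 × 1.27 × 1.15 = 1.329 ft³/s
w_5 = (11.7 − 10.1)/2 = 0.8 ft; q_5 = 0.78 × 0.68 × 0.8 = 0.4243 ft³/s
Q = Σ qᵢ = 19.12 ft³/s

19.1 ft³/s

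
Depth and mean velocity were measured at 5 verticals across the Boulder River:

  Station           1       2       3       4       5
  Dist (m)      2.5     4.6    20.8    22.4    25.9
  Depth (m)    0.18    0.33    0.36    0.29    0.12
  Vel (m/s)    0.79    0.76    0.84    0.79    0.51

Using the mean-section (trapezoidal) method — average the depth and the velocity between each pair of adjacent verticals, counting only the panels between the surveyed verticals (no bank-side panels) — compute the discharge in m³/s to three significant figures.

5.78 m³/s

Panel 1-2: Δb = 2.1 m, d̄ = (0.18+0.33)/2 = 0.255, v̄ = (0.79+0.76)/2 = 0.775 → q = 2.1×0.255×0.775 = 0.4150 m³/s
Panel 2-3: Δb = 16.2 m, d̄ = (0.33+0.36)/2 = 0.345, v̄ = (0.76+0.84)/2 = 0.8 → q = 16.2×0.345×0.8 = 4.471 m³/s
Panel 3-4: Δb = 1.6 m, d̄ = (0.36+0.29)/2 = 0.325, v̄ = (0.84+0.79)/2 = 0.815 → q = 1.6×0.325×0.815 = 0.4238 m³/s
Panel 4-5: Δb = 3.5 m, d̄ = (0.29+0.12)/2 = 0.205, v̄ = (0.79+0.51)/2 = 0.65 → q = 3.5×0.205×0.65 = 0.4664 m³/s
Q = Σ q = 5.776 m³/s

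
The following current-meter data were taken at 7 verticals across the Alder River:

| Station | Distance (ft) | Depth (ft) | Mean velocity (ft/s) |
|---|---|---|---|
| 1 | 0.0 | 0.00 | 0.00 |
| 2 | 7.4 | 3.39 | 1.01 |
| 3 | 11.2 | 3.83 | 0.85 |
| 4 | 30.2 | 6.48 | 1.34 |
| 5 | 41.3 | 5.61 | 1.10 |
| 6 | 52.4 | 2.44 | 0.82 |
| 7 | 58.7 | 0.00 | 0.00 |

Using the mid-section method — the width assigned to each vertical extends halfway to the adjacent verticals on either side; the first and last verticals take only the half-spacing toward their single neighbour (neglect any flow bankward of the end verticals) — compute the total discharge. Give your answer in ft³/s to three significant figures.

273 ft³/s

w_2 = (11.2 − 0.0)/2 = 5.6 ft; q_2 = 1.01 × 3.39 × 5.6 = 19.17 ft³/s
w_3 = (30.2 − 7.4)/2 = 11.4 ft; q_3 = 0.85 × 3.83 × 11.4 = 37.11 ft³/s
w_4 = (41.3 − 11.2)/2 = 15.05 ft; q_4 = 1.34 × 6.48 × 15.05 = 130.7 ft³/s
w_5 = (52.4 − 30.2)/2 = 11.1 ft; q_5 = 1.10 × 5.61 × 11.1 = 68.50 ft³/s
w_6 = (58.7 − 41.3)/2 = 8.7 ft; q_6 = 0.82 × 2.44 × 8.7 = 17.41 ft³/s
Stations 1, 7 contribute zero (depth or velocity is 0).
Q = Σ qᵢ = 272.9 ft³/s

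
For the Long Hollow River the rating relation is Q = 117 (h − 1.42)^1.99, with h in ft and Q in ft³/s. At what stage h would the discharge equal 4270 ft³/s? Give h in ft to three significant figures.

7.52 ft

h − h₀ = (Q/C)^(1/b) = (4270/117)^(1/1.99) = 6.096 ft
h = 1.42 + 6.096 = 7.516 ft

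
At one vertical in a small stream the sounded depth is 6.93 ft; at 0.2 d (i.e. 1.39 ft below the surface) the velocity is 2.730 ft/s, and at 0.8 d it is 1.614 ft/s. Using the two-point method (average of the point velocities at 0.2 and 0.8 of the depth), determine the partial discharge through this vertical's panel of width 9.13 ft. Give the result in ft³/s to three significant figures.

v̄ = (2.730 + 1.614) / 2 = 2.172 ft/s
q = v̄ × d × w = 2.172 × 6.93 × 9.13 = 137.4 ft³/s

137 ft³/s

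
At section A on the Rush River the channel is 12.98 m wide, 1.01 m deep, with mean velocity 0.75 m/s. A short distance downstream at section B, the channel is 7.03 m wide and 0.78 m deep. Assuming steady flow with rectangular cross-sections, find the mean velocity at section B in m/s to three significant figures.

1.79 m/s

Q = A₁V₁ = (12.98×1.01) × 0.75 = 9.832 m³/s
A₂ = 7.03 × 0.78 = 5.483 m²
V₂ = Q/A₂ = 9.832/5.483 = 1.793 m/s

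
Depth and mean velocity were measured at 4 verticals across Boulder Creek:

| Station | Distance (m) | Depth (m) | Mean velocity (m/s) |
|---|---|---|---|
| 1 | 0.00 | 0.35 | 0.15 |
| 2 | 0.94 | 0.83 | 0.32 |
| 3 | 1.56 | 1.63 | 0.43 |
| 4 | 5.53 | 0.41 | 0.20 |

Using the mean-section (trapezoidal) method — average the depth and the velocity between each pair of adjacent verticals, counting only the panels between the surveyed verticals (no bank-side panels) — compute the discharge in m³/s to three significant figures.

Panel 1-2: Δb = 0.94 m, d̄ = (0.35+0.83)/2 = 0.59, v̄ = (0.15+0.32)/2 = 0.235 → q = 0.94×0.59×0.235 = 0.1303 m³/s
Panel 2-3: Δb = 0.62 m, d̄ = (0.83+1.63)/2 = 1.23, v̄ = (0.32+0.43)/2 = 0.375 → q = 0.62×1.23×0.375 = 0.2860 m³/s
Panel 3-4: Δb = 3.97 m, d̄ = (1.63+0.41)/2 = 1.02, v̄ = (0.43+0.20)/2 = 0.315 → q = 3.97×1.02×0.315 = 1.276 m³/s
Q = Σ q = 1.692 m³/s

1.69 m³/s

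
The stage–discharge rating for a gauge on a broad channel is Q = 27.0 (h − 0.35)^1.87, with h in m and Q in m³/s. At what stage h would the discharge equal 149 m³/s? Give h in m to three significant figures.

h − h₀ = (Q/C)^(1/b) = (149/27.0)^(1/1.87) = 2.493 m
h = 0.35 + 2.493 = 2.843 m

2.84 m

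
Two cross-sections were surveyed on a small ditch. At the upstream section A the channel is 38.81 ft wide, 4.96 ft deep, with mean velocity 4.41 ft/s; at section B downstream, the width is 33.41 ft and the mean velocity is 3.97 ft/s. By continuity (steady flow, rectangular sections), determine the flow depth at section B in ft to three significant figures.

6.40 ft

Q = A₁V₁ = (38.81×4.96) × 4.41 = 848.9 ft³/s
d₂ = Q/(b₂ V₂) = 848.9/(33.41×3.97) = 6.400 ft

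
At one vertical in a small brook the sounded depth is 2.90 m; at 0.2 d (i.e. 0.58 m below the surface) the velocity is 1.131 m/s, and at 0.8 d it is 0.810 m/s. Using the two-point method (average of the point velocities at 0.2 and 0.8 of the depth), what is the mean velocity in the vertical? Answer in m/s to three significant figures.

0.971 m/s

v̄ = (1.131 + 0.810) / 2 = 0.9705 m/s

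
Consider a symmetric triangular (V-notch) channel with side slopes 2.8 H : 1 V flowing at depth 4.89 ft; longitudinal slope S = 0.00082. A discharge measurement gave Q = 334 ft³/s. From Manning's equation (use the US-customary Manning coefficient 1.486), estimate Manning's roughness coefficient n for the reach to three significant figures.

0.0149

A = z·y² = 2.8×4.89² = 66.95 ft²
P = 2y√(1+z²) = 2×4.89×√(1+2.8²) = 29.08 ft
R = A/P = 66.95/29.08 = 2.303 ft
n = (1.486/Q)·A·R^(2/3)·S^(1/2) = (1.486/334) × 66.95 × 1.744 × 0.02864 = 0.01487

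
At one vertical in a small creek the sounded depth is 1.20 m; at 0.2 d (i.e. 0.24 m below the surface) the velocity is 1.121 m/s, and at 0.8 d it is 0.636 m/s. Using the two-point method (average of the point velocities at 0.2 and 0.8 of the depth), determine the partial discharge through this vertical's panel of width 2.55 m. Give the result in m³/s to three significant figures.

2.69 m³/s

v̄ = (1.121 + 0.636) / 2 = 0.8785 m/s
q = v̄ × d × w = 0.8785 × 1.20 × 2.55 = 2.688 m³/s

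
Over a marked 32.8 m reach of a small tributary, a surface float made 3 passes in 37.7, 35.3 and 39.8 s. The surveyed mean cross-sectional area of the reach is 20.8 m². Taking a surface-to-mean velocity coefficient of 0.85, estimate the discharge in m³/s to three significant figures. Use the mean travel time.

15.4 m³/s

t̄ = (37.7 + 35.3 + 39.8) / 3 = 37.6 s
v_surface = L / t̄ = 32.8 / 37.6 = 0.8723 m/s
v_mean = 0.85 × 0.8723 = 0.7415 m/s
Q = A × v_mean = 20.8 × 0.7415 = 15.42 m³/s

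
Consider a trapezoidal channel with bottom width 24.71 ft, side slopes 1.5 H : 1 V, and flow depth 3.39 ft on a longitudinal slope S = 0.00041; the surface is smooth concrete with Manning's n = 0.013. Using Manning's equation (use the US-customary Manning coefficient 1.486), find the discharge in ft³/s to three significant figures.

457 ft³/s

A = (b + z·y)·y = (24.71 + 1.5×3.39)×3.39 = 101.0 ft²
P = b + 2y√(1+z²) = 24.71 + 2×3.39×√(1+1.5²) = 36.93 ft
R = A/P = 101.0/36.93 = 2.735 ft
Q = (1.486/n)·A·R^(2/3)·S^(1/2) = (1.486/0.013) × 101.0 × 2.735^(2/3) × 0.00041^(1/2) = 457.2 ft³/s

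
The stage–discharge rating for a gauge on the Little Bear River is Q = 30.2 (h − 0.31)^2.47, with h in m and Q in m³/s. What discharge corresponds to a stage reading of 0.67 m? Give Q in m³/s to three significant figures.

Q = 30.2 × (0.67 − 0.31)^2.47 = 30.2 × 0.36^2.47 = 2.421 m³/s

2.42 m³/s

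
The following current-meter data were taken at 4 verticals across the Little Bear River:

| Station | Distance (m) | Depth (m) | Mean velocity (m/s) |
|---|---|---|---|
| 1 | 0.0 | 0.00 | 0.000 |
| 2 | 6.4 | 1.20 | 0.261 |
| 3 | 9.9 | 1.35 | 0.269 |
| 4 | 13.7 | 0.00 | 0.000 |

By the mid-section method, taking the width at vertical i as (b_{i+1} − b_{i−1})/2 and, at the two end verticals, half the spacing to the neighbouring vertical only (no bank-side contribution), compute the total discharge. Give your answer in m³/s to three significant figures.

w_2 = (9.9 − 0.0)/2 = 4.95 m; q_2 = 0.261 × 1.20 × 4.95 = 1.550 m³/s
w_3 = (13.7 − 6.4)/2 = 3.65 m; q_3 = 0.269 × 1.35 × 3.65 = 1.325 m³/s
Stations 1, 4 contribute zero (depth or velocity is 0).
Q = Σ qᵢ = 2.876 m³/s

2.88 m³/s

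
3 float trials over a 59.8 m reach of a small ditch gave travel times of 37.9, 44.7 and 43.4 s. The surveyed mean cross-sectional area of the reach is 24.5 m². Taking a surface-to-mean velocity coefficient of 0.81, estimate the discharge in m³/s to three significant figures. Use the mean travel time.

t̄ = (37.9 + 44.7 + 43.4) / 3 = 42 s
v_surface = L / t̄ = 59.8 / 42 = 1.424 m/s
v_mean = 0.81 × 1.424 = 1.153 m/s
Q = A × v_mean = 24.5 × 1.153 = 28.26 m³/s

28.3 m³/s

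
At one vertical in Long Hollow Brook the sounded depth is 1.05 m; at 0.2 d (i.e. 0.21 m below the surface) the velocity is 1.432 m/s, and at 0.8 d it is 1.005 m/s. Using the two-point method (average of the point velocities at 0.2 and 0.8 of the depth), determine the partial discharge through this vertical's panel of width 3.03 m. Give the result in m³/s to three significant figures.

v̄ = (1.432 + 1.005) / 2 = 1.219 m/s
q = v̄ × d × w = 1.219 × 1.05 × 3.03 = 3.877 m³/s

3.88 m³/s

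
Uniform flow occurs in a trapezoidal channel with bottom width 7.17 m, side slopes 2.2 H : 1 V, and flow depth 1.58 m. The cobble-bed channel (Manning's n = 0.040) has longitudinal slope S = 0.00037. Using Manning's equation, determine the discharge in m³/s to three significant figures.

8.81 m³/s

A = (b + z·y)·y = (7.17 + 2.2×1.58)×1.58 = 16.82 m²
P = b + 2y√(1+z²) = 7.17 + 2×1.58×√(1+2.2²) = 14.81 m
R = A/P = 16.82/14.81 = 1.136 m
Q = (1/n)·A·R^(2/3)·S^(1/2) = (1/0.040) × 16.82 × 1.136^(2/3) × 0.00037^(1/2) = 8.807 m³/s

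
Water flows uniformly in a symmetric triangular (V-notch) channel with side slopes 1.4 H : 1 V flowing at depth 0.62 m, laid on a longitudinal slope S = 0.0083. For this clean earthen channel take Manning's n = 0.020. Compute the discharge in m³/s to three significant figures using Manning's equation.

A = z·y² = 1.4×0.62² = 0.5382 m²
P = 2y√(1+z²) = 2×0.62×√(1+1.4²) = 2.133 m
R = A/P = 0.5382/2.133 = 0.2523 m
Q = (1/n)·A·R^(2/3)·S^(1/2) = (1/0.020) × 0.5382 × 0.2523^(2/3) × 0.0083^(1/2) = 0.9787 m³/s

0.979 m³/s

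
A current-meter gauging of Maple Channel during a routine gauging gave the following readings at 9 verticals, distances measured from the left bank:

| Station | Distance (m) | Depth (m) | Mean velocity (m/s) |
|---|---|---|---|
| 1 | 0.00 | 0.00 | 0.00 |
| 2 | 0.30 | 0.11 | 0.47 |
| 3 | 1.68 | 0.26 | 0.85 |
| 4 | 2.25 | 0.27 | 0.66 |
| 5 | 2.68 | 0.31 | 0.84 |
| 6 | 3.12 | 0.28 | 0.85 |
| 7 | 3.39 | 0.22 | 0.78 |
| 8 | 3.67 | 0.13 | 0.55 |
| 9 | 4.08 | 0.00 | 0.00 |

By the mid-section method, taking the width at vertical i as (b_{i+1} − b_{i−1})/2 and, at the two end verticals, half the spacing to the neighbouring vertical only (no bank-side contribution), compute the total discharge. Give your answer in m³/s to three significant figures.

0.618 m³/s

w_2 = (1.68 − 0.00)/2 = 0.84 m; q_2 = 0.47 × 0.11 × 0.84 = 0.04343 m³/s
w_3 = (2.25 − 0.30)/2 = 0.975 m; q_3 = 0.85 × 0.26 × 0.975 = 0.2155 m³/s
w_4 = (2.68 − 1.68)/2 = 0.5 m; q_4 = 0.66 × 0.27 × 0.5 = 0.08910 m³/s
w_5 = (3.12 − 2.25)/2 = 0.435 m; q_5 = 0.84 × 0.31 × 0.435 = 0.1133 m³/s
w_6 = (3.39 − 2.68)/2 = 0.355 m; q_6 = 0.85 × 0.28 × 0.355 = 0.08449 m³/s
w_7 = (3.67 − 3.12)/2 = 0.275 m; q_7 = 0.78 × 0.22 × 0.275 = 0.04719 m³/s
w_8 = (4.08 − 3.39)/2 = 0.345 m; q_8 = 0.55 × 0.13 × 0.345 = 0.02467 m³/s
Stations 1, 9 contribute zero (depth or velocity is 0).
Q = Σ qᵢ = 0.6176 m³/s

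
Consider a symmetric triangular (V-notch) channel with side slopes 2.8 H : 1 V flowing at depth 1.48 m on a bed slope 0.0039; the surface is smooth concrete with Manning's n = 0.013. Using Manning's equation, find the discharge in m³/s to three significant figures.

23.2 m³/s

A = z·y² = 2.8×1.48² = 6.133 m²
P = 2y√(1+z²) = 2×1.48×√(1+2.8²) = 8.801 m
R = A/P = 6.133/8.801 = 0.6969 m
Q = (1/n)·A·R^(2/3)·S^(1/2) = (1/0.013) × 6.133 × 0.6969^(2/3) × 0.0039^(1/2) = 23.16 m³/s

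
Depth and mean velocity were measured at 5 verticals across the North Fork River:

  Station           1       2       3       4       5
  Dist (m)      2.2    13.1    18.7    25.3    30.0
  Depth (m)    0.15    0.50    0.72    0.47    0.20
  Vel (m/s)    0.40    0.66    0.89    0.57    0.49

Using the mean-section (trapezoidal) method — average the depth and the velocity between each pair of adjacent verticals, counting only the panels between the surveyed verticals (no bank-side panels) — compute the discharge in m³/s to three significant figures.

Panel 1-2: Δb = 10.9 m, d̄ = (0.15+0.50)/2 = 0.325, v̄ = (0.40+0.66)/2 = 0.53 → q = 10.9×0.325×0.53 = 1.878 m³/s
Panel 2-3: Δb = 5.6 m, d̄ = (0.50+0.72)/2 = 0.61, v̄ = (0.66+0.89)/2 = 0.775 → q = 5.6×0.61×0.775 = 2.647 m³/s
Panel 3-4: Δb = 6.6 m, d̄ = (0.72+0.47)/2 = 0.595, v̄ = (0.89+0.57)/2 = 0.73 → q = 6.6×0.595×0.73 = 2.867 m³/s
Panel 4-5: Δb = 4.7 m, d̄ = (0.47+0.20)/2 = 0.335, v̄ = (0.57+0.49)/2 = 0.53 → q = 4.7×0.335×0.53 = 0.8345 m³/s
Q = Σ q = 8.226 m³/s

8.23 m³/s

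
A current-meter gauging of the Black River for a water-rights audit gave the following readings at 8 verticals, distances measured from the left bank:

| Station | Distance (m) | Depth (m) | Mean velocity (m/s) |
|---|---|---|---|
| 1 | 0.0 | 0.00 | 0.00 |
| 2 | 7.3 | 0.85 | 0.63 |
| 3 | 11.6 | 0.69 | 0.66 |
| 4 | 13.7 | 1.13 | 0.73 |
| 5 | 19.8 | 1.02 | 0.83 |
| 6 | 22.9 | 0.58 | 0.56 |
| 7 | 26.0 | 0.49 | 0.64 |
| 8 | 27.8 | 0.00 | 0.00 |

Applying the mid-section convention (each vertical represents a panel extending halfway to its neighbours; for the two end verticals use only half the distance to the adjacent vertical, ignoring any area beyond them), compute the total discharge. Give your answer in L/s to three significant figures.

w_2 = (11.6 − 0.0)/2 = 5.8 m; q_2 = 0.63 × 0.85 × 5.8 = 3.106 m³/s
w_3 = (13.7 − 7.3)/2 = 3.2 m; q_3 = 0.66 × 0.69 × 3.2 = 1.457 m³/s
w_4 = (19.8 − 11.6)/2 = 4.1 m; q_4 = 0.73 × 1.13 × 4.1 = 3.382 m³/s
w_5 = (22.9 − 13.7)/2 = 4.6 m; q_5 = 0.83 × 1.02 × 4.6 = 3.894 m³/s
w_6 = (26.0 − 19.8)/2 = 3.1 m; q_6 = 0.56 × 0.58 × 3.1 = 1.007 m³/s
w_7 = (27.8 − 22.9)/2 = 2.45 m; q_7 = 0.64 × 0.49 × 2.45 = 0.7683 m³/s
Stations 1, 8 contribute zero (depth or velocity is 0).
Q = Σ qᵢ = 13.61 m³/s
= 13.61 × 1000 = 13610 L/s

13600 L/s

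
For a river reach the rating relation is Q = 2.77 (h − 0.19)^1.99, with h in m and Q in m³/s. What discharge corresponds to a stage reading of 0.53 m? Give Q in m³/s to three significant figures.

0.324 m³/s

Q = 2.77 × (0.53 − 0.19)^1.99 = 2.77 × 0.34^1.99 = 0.3237 m³/s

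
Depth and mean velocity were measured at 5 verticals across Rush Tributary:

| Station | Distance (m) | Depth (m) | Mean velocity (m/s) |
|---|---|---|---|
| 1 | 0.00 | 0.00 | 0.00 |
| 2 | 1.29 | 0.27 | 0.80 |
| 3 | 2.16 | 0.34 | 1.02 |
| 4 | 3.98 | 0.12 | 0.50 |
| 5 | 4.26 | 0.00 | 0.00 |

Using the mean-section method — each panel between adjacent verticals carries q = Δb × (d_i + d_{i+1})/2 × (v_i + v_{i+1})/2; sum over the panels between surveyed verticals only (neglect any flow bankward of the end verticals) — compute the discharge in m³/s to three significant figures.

0.633 m³/s

Panel 1-2: Δb = 1.29 m, d̄ = (0.00+0.27)/2 = 0.135, v̄ = (0.00+0.80)/2 = 0.4 → q = 1.29×0.135×0.4 = 0.06966 m³/s
Panel 2-3: Δb = 0.87 m, d̄ = (0.27+0.34)/2 = 0.305, v̄ = (0.80+1.02)/2 = 0.91 → q = 0.87×0.305×0.91 = 0.2415 m³/s
Panel 3-4: Δb = 1.82 m, d̄ = (0.34+0.12)/2 = 0.23, v̄ = (1.02+0.50)/2 = 0.76 → q = 1.82×0.23×0.76 = 0.3181 m³/s
Panel 4-5: Δb = 0.28 m, d̄ = (0.12+0.00)/2 = 0.06, v̄ = (0.50+0.00)/2 = 0.25 → q = 0.28×0.06×0.25 = 0.004200 m³/s
Q = Σ q = 0.6335 m³/s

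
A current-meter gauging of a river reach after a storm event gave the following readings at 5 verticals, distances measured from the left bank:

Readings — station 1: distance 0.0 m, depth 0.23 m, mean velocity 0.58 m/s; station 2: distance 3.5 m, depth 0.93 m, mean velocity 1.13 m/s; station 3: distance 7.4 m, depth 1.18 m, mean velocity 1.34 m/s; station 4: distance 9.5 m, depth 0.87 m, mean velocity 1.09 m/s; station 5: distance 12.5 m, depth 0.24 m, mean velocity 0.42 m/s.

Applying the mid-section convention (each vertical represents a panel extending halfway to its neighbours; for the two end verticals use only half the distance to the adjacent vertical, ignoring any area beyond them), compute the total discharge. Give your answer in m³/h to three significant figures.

41200 m³/h

w_1 = (3.5 − 0.0)/2 = 1.75 m; q_1 = 0.58 × 0.23 × 1.75 = 0.2335 m³/s
w_2 = (7.4 − 0.0)/2 = 3.7 m; q_2 = 1.13 × 0.93 × 3.7 = 3.888 m³/s
w_3 = (9.5 − 3.5)/2 = 3 m; q_3 = 1.34 × 1.18 × 3 = 4.744 m³/s
w_4 = (12.5 − 7.4)/2 = 2.55 m; q_4 = 1.09 × 0.87 × 2.55 = 2.418 m³/s
w_5 = (12.5 − 9.5)/2 = 1.5 m; q_5 = 0.42 × 0.24 × 1.5 = 0.1512 m³/s
Q = Σ qᵢ = 11.43 m³/s
= 11.43 × 3600 = 41170 m³/h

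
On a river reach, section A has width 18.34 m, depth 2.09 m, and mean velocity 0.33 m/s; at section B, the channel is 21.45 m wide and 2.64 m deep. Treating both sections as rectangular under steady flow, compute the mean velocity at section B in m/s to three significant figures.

0.223 m/s

Q = A₁V₁ = (18.34×2.09) × 0.33 = 12.65 m³/s
A₂ = 21.45 × 2.64 = 56.63 m²
V₂ = Q/A₂ = 12.65/56.63 = 0.2234 m/s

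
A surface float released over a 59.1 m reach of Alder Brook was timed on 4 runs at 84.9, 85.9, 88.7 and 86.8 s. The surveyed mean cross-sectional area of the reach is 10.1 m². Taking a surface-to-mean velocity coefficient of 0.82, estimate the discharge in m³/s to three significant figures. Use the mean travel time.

5.65 m³/s

t̄ = (84.9 + 85.9 + 88.7 + 86.8) / 4 = 86.575 s
v_surface = L / t̄ = 59.1 / 86.575 = 0.6826 m/s
v_mean = 0.82 × 0.6826 = 0.5598 m/s
Q = A × v_mean = 10.1 × 0.5598 = 5.654 m³/s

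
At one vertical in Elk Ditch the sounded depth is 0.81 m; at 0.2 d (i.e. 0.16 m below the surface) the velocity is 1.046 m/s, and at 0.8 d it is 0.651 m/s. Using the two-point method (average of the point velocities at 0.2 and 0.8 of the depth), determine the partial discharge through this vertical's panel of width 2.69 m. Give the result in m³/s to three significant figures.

v̄ = (1.046 + 0.651) / 2 = 0.8485 m/s
q = v̄ × d × w = 0.8485 × 0.81 × 2.69 = 1.849 m³/s

1.85 m³/s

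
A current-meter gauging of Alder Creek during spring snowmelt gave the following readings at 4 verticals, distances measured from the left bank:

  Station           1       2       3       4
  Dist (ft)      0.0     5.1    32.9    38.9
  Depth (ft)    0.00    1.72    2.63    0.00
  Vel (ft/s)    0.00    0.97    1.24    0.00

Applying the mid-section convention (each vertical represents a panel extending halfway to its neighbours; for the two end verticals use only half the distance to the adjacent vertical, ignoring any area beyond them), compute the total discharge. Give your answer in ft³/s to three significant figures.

82.6 ft³/s

w_2 = (32.9 − 0.0)/2 = 16.45 ft; q_2 = 0.97 × 1.72 × 16.45 = 27.45 ft³/s
w_3 = (38.9 − 5.1)/2 = 16.9 ft; q_3 = 1.24 × 2.63 × 16.9 = 55.11 ft³/s
Stations 1, 4 contribute zero (depth or velocity is 0).
Q = Σ qᵢ = 82.56 ft³/s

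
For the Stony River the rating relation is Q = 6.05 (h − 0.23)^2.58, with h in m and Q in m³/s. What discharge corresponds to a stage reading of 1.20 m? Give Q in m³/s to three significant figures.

Q = 6.05 × (1.20 − 0.23)^2.58 = 6.05 × 0.97^2.58 = 5.593 m³/s

5.59 m³/s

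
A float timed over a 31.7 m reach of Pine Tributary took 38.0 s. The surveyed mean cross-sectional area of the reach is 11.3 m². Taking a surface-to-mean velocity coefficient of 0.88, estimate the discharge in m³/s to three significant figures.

8.30 m³/s

v_surface = L / t̄ = 31.7 / 38 = 0.8342 m/s
v_mean = 0.88 × 0.8342 = 0.7341 m/s
Q = A × v_mean = 11.3 × 0.7341 = 8.295 m³/s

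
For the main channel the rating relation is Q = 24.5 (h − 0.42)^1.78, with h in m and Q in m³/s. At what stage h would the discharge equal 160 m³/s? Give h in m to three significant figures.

h − h₀ = (Q/C)^(1/b) = (160/24.5)^(1/1.78) = 2.870 m
h = 0.42 + 2.870 = 3.290 m

3.29 m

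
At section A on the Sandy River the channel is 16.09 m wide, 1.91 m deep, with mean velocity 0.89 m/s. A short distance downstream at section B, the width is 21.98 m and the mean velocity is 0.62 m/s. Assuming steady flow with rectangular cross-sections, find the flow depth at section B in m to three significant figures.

Q = A₁V₁ = (16.09×1.91) × 0.89 = 27.35 m³/s
d₂ = Q/(b₂ V₂) = 27.35/(21.98×0.62) = 2.007 m

2.01 m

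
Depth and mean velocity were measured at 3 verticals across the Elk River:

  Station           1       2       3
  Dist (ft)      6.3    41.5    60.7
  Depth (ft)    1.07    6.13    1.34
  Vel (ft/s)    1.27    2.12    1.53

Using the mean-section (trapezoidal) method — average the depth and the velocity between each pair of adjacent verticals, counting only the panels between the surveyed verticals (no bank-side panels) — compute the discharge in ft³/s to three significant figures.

Panel 1-2: Δb = 35.2 ft, d̄ = (1.07+6.13)/2 = 3.6, v̄ = (1.27+2.12)/2 = 1.695 → q = 35.2×3.6×1.695 = 214.8 ft³/s
Panel 2-3: Δb = 19.2 ft, d̄ = (6.13+1.34)/2 = 3.735, v̄ = (2.12+1.53)/2 = 1.825 → q = 19.2×3.735×1.825 = 130.9 ft³/s
Q = Σ q = 345.7 ft³/s

346 ft³/s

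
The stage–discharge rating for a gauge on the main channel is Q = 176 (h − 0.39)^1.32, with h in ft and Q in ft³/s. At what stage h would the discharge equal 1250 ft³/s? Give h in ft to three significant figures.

h − h₀ = (Q/C)^(1/b) = (1250/176)^(1/1.32) = 4.416 ft
h = 0.39 + 4.416 = 4.806 ft

4.81 ft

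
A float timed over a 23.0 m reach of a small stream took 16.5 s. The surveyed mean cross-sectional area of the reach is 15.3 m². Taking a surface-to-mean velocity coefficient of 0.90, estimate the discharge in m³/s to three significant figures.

v_surface = L / t̄ = 23.0 / 16.5 = 1.394 m/s
v_mean = 0.90 × 1.394 = 1.255 m/s
Q = A × v_mean = 15.3 × 1.255 = 19.19 m³/s

19.2 m³/s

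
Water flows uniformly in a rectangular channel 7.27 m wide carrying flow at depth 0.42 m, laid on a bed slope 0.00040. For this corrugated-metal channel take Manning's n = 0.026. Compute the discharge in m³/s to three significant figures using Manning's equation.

1.22 m³/s

A = b·y = 7.27 × 0.42 = 3.053 m²
P = b + 2y = 7.27 + 2×0.42 = 8.110 m
R = A/P = 3.053/8.110 = 0.3765 m
Q = (1/n)·A·R^(2/3)·S^(1/2) = (1/0.026) × 3.053 × 0.3765^(2/3) × 0.00040^(1/2) = 1.225 m³/s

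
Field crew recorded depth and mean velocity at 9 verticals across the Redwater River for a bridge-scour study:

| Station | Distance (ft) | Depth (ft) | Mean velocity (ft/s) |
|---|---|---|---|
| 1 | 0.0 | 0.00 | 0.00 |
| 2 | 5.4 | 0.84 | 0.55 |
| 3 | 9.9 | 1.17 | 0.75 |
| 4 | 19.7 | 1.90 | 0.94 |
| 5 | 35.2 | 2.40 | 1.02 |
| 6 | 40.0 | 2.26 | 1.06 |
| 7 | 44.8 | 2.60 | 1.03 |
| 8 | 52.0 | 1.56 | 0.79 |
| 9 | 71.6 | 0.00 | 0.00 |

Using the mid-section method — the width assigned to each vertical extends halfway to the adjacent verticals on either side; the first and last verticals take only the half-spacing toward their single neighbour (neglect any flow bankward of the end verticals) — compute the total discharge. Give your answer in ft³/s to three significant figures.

w_2 = (9.9 − 0.0)/2 = 4.95 ft; q_2 = 0.55 × 0.84 × 4.95 = 2.287 ft³/s
w_3 = (19.7 − 5.4)/2 = 7.15 ft; q_3 = 0.75 × 1.17 × 7.15 = 6.274 ft³/s
w_4 = (35.2 − 9.9)/2 = 12.65 ft; q_4 = 0.94 × 1.90 × 12.65 = 22.59 ft³/s
w_5 = (40.0 − 19.7)/2 = 10.15 ft; q_5 = 1.02 × 2.40 × 10.15 = 24.85 ft³/s
w_6 = (44.8 − 35.2)/2 = 4.8 ft; q_6 = 1.06 × 2.26 × 4.8 = 11.50 ft³/s
w_7 = (52.0 − 40.0)/2 = 6 ft; q_7 = 1.03 × 2.60 × 6 = 16.07 ft³/s
w_8 = (71.6 − 44.8)/2 = 13.4 ft; q_8 = 0.79 × 1.56 × 13.4 = 16.51 ft³/s
Stations 1, 9 contribute zero (depth or velocity is 0).
Q = Σ qᵢ = 100.1 ft³/s

100 ft³/s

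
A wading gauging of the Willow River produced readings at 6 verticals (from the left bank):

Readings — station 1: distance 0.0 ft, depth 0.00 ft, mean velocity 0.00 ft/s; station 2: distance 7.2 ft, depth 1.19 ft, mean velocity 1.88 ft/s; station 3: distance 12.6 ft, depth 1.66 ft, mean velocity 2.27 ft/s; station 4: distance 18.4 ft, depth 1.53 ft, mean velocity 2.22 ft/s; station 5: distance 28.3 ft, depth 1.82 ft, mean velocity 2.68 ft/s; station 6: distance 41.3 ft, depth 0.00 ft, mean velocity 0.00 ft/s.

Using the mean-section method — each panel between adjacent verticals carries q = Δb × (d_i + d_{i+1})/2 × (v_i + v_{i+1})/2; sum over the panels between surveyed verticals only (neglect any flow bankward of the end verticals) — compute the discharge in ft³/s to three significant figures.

97.2 ft³/s

Panel 1-2: Δb = 7.2 ft, d̄ = (0.00+1.19)/2 = 0.595, v̄ = (0.00+1.88)/2 = 0.94 → q = 7.2×0.595×0.94 = 4.027 ft³/s
Panel 2-3: Δb = 5.4 ft, d̄ = (1.19+1.66)/2 = 1.425, v̄ = (1.88+2.27)/2 = 2.075 → q = 5.4×1.425×2.075 = 15.97 ft³/s
Panel 3-4: Δb = 5.8 ft, d̄ = (1.66+1.53)/2 = 1.595, v̄ = (2.27+2.22)/2 = 2.245 → q = 5.8×1.595×2.245 = 20.77 ft³/s
Panel 4-5: Δb = 9.9 ft, d̄ = (1.53+1.82)/2 = 1.675, v̄ = (2.22+2.68)/2 = 2.45 → q = 9.9×1.675×2.45 = 40.63 ft³/s
Panel 5-6: Δb = 13 ft, d̄ = (1.82+0.00)/2 = 0.91, v̄ = (2.68+0.00)/2 = 1.34 → q = 13×0.91×1.34 = 15.85 ft³/s
Q = Σ q = 97.24 ft³/s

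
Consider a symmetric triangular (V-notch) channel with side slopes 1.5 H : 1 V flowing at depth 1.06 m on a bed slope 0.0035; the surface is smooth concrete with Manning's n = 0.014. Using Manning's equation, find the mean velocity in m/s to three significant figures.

A = z·y² = 1.5×1.06² = 1.685 m²
P = 2y√(1+z²) = 2×1.06×√(1+1.5²) = 3.822 m
R = A/P = 1.685/3.822 = 0.4410 m
Q = (1/n)·A·R^(2/3)·S^(1/2) = (1/0.014) × 1.685 × 0.4410^(2/3) × 0.0035^(1/2) = 4.126 m³/s
V = Q/A = 4.126/1.685 = 2.448 m/s

2.45 m/s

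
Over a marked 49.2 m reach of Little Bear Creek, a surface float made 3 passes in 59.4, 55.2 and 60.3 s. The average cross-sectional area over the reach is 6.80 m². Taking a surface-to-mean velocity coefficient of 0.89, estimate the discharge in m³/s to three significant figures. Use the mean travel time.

5.11 m³/s

t̄ = (59.4 + 55.2 + 60.3) / 3 = 58.3 s
v_surface = L / t̄ = 49.2 / 58.3 = 0.8439 m/s
v_mean = 0.89 × 0.8439 = 0.7511 m/s
Q = A × v_mean = 6.80 × 0.7511 = 5.107 m³/s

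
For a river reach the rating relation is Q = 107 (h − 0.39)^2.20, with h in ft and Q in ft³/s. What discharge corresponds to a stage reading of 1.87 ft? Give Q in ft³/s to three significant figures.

Q = 107 × (1.87 − 0.39)^2.20 = 107 × 1.48^2.20 = 253.5 ft³/s

253 ft³/s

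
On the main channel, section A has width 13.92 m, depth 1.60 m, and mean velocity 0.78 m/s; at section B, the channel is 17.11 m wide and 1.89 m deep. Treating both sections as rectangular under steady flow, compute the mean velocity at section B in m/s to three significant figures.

Q = A₁V₁ = (13.92×1.60) × 0.78 = 17.37 m³/s
A₂ = 17.11 × 1.89 = 32.34 m²
V₂ = Q/A₂ = 17.37/32.34 = 0.5372 m/s

0.537 m/s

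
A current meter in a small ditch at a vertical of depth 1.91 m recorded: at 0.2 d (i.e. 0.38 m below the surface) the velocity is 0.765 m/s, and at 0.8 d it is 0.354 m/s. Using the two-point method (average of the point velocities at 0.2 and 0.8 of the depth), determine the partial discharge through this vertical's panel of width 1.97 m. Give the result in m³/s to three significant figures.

2.11 m³/s

v̄ = (0.765 + 0.354) / 2 = 0.5595 m/s
q = v̄ × d × w = 0.5595 × 1.91 × 1.97 = 2.105 m³/s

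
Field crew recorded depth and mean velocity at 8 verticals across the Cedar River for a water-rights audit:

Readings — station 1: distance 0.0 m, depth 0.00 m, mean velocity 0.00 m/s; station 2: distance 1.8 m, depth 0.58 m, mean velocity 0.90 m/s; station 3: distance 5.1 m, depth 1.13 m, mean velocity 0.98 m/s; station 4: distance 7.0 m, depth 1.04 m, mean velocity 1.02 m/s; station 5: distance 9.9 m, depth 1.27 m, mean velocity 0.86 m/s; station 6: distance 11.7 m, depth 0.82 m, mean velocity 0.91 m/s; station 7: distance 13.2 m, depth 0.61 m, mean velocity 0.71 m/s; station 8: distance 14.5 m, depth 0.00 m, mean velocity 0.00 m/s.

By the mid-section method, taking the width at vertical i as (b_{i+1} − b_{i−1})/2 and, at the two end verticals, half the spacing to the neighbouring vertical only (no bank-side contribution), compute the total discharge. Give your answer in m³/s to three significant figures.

w_2 = (5.1 − 0.0)/2 = 2.55 m; q_2 = 0.90 × 0.58 × 2.55 = 1.331 m³/s
w_3 = (7.0 − 1.8)/2 = 2.6 m; q_3 = 0.98 × 1.13 × 2.6 = 2.879 m³/s
w_4 = (9.9 − 5.1)/2 = 2.4 m; q_4 = 1.02 × 1.04 × 2.4 = 2.546 m³/s
w_5 = (11.7 − 7.0)/2 = 2.35 m; q_5 = 0.86 × 1.27 × 2.35 = 2.567 m³/s
w_6 = (13.2 − 9.9)/2 = 1.65 m; q_6 = 0.91 × 0.82 × 1.65 = 1.231 m³/s
w_7 = (14.5 − 11.7)/2 = 1.4 m; q_7 = 0.71 × 0.61 × 1.4 = 0.6063 m³/s
Stations 1, 8 contribute zero (depth or velocity is 0).
Q = Σ qᵢ = 11.16 m³/s

11.2 m³/s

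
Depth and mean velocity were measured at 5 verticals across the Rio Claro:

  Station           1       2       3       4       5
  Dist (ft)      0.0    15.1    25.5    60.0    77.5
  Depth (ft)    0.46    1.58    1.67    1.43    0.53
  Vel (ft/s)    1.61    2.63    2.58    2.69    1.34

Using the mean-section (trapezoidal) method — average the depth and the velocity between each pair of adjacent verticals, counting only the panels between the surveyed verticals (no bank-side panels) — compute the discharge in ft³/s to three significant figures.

252 ft³/s

Panel 1-2: Δb = 15.1 ft, d̄ = (0.46+1.58)/2 = 1.02, v̄ = (1.61+2.63)/2 = 2.12 → q = 15.1×1.02×2.12 = 32.65 ft³/s
Panel 2-3: Δb = 10.4 ft, d̄ = (1.58+1.67)/2 = 1.625, v̄ = (2.63+2.58)/2 = 2.605 → q = 10.4×1.625×2.605 = 44.02 ft³/s
Panel 3-4: Δb = 34.5 ft, d̄ = (1.67+1.43)/2 = 1.55, v̄ = (2.58+2.69)/2 = 2.635 → q = 34.5×1.55×2.635 = 140.9 ft³/s
Panel 4-5: Δb = 17.5 ft, d̄ = (1.43+0.53)/2 = 0.98, v̄ = (2.69+1.34)/2 = 2.015 → q = 17.5×0.98×2.015 = 34.56 ft³/s
Q = Σ q = 252.1 ft³/s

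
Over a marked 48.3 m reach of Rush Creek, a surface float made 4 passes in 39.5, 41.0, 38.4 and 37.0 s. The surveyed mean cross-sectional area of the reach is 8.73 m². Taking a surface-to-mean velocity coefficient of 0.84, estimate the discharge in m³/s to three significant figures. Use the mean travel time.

t̄ = (39.5 + 41.0 + 38.4 + 37.0) / 4 = 38.975 s
v_surface = L / t̄ = 48.3 / 38.975 = 1.239 m/s
v_mean = 0.84 × 1.239 = 1.041 m/s
Q = A × v_mean = 8.73 × 1.041 = 9.088 m³/s

9.09 m³/s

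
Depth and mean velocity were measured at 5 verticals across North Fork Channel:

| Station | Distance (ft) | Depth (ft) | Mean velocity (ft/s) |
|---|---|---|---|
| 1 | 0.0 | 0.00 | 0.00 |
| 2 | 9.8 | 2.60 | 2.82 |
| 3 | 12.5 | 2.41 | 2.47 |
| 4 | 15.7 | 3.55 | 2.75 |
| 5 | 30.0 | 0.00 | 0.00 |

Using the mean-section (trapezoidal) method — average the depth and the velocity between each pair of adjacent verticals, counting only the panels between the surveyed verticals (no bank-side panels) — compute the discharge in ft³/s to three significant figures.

95.6 ft³/s

Panel 1-2: Δb = 9.8 ft, d̄ = (0.00+2.60)/2 = 1.3, v̄ = (0.00+2.82)/2 = 1.41 → q = 9.8×1.3×1.41 = 17.96 ft³/s
Panel 2-3: Δb = 2.7 ft, d̄ = (2.60+2.41)/2 = 2.505, v̄ = (2.82+2.47)/2 = 2.645 → q = 2.7×2.505×2.645 = 17.89 ft³/s
Panel 3-4: Δb = 3.2 ft, d̄ = (2.41+3.55)/2 = 2.98, v̄ = (2.47+2.75)/2 = 2.61 → q = 3.2×2.98×2.61 = 24.89 ft³/s
Panel 4-5: Δb = 14.3 ft, d̄ = (3.55+0.00)/2 = 1.775, v̄ = (2.75+0.00)/2 = 1.375 → q = 14.3×1.775×1.375 = 34.90 ft³/s
Q = Σ q = 95.64 ft³/s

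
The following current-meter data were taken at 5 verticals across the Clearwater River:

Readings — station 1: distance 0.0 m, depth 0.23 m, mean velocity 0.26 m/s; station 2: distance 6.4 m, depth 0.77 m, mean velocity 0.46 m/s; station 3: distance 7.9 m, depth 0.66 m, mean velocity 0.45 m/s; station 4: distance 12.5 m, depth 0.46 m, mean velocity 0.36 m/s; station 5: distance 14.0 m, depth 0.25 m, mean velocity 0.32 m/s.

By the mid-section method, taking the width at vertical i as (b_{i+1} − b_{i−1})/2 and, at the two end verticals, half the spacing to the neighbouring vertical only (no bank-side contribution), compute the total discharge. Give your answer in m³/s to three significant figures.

w_1 = (6.4 − 0.0)/2 = 3.2 m; q_1 = 0.26 × 0.23 × 3.2 = 0.1914 m³/s
w_2 = (7.9 − 0.0)/2 = 3.95 m; q_2 = 0.46 × 0.77 × 3.95 = 1.399 m³/s
w_3 = (12.5 − 6.4)/2 = 3.05 m; q_3 = 0.45 × 0.66 × 3.05 = 0.9059 m³/s
w_4 = (14.0 − 7.9)/2 = 3.05 m; q_4 = 0.36 × 0.46 × 3.05 = 0.5051 m³/s
w_5 = (14.0 − 12.5)/2 = 0.75 m; q_5 = 0.32 × 0.25 × 0.75 = 0.06000 m³/s
Q = Σ qᵢ = 3.061 m³/s

3.06 m³/s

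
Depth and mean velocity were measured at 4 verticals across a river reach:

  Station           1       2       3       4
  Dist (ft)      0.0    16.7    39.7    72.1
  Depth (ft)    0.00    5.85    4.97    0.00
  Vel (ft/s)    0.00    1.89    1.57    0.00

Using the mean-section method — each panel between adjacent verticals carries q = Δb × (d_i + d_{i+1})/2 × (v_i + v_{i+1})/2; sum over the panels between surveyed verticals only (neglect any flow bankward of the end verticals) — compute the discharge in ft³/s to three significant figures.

325 ft³/s

Panel 1-2: Δb = 16.7 ft, d̄ = (0.00+5.85)/2 = 2.925, v̄ = (0.00+1.89)/2 = 0.945 → q = 16.7×2.925×0.945 = 46.16 ft³/s
Panel 2-3: Δb = 23 ft, d̄ = (5.85+4.97)/2 = 5.41, v̄ = (1.89+1.57)/2 = 1.73 → q = 23×5.41×1.73 = 215.3 ft³/s
Panel 3-4: Δb = 32.4 ft, d̄ = (4.97+0.00)/2 = 2.485, v̄ = (1.57+0.00)/2 = 0.785 → q = 32.4×2.485×0.785 = 63.20 ft³/s
Q = Σ q = 324.6 ft³/s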